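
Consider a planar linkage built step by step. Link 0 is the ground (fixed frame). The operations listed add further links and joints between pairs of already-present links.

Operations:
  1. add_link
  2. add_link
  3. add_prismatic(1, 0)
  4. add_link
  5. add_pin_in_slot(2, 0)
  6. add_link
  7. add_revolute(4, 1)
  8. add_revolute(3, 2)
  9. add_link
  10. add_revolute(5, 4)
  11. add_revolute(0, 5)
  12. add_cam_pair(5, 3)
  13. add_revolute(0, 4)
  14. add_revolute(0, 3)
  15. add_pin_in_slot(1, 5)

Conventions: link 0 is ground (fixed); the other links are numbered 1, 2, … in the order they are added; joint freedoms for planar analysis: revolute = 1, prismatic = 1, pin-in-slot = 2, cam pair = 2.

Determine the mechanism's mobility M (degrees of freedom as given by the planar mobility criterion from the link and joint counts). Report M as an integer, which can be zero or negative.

(L,J1,J2)=(1,0,0); link0 fixed
link1: (2,0,0)
link2: (3,0,0)
P 1-0 [J1]: (3,1,0)
link3: (4,1,0)
PS 2-0 [J2]: (4,1,1)
link4: (5,1,1)
R 4-1 [J1]: (5,2,1)
R 3-2 [J1]: (5,3,1)
link5: (6,3,1)
R 5-4 [J1]: (6,4,1)
R 0-5 [J1]: (6,5,1)
C 5-3 [J2]: (6,5,2)
R 0-4 [J1]: (6,6,2)
R 0-3 [J1]: (6,7,2)
PS 1-5 [J2]: (6,7,3)
Grübler: 3·5 − 2·7 − 3 = -2

M = -2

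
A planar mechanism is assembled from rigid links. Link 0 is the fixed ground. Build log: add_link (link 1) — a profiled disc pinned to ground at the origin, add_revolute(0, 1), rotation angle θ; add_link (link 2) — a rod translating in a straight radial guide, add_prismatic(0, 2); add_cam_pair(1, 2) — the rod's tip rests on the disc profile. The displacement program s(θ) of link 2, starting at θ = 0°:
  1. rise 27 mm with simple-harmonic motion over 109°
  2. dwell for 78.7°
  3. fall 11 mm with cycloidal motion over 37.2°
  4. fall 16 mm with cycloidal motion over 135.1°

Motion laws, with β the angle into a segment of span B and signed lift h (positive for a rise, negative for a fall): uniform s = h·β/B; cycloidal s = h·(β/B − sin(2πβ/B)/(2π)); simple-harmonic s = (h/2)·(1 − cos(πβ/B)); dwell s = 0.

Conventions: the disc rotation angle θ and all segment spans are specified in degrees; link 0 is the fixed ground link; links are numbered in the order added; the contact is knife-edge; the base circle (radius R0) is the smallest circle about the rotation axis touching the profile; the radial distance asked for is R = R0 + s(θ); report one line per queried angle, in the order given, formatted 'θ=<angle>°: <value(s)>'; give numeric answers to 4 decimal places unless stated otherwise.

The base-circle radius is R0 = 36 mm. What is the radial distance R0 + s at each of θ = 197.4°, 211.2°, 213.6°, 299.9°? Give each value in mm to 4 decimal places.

seg 1 [0°–109°] simple-harmonic, h=27: full span → s += 27 → s = 27.0000
seg 2 [109°–187.7°] dwell: s stays 27.0000
seg 3 [187.7°–224.9°] cycloidal, h=-11: θ=197.4° here. β=9.7, B=37.2. -11·(0.2608 − sin(2π·0.2608)/(2π)) = -1.1216 → s = 25.8784
seg 3 [187.7°–224.9°] cycloidal, h=-11: θ=211.2° here. β=23.5, B=37.2. -11·(0.6317 − sin(2π·0.6317)/(2π)) = -8.2380 → s = 18.7620
seg 3 [187.7°–224.9°] cycloidal, h=-11: θ=213.6° here. β=25.9, B=37.2. -11·(0.6962 − sin(2π·0.6962)/(2π)) = -9.3104 → s = 17.6896
seg 3 [187.7°–224.9°] cycloidal, h=-11: full span → s += -11 → s = 16.0000
seg 4 [224.9°–360°] cycloidal, h=-16: θ=299.9° here. β=75, B=135.1. -16·(0.5551 − sin(2π·0.5551)/(2π)) = -9.7471 → s = 6.2529
θ=197.4°: R = R0 + s = 36 + 25.8784 = 61.8784
θ=211.2°: R = R0 + s = 36 + 18.7620 = 54.7620
θ=213.6°: R = R0 + s = 36 + 17.6896 = 53.6896
θ=299.9°: R = R0 + s = 36 + 6.2529 = 42.2529

θ=197.4°: 61.8784
θ=211.2°: 54.7620
θ=213.6°: 53.6896
θ=299.9°: 42.2529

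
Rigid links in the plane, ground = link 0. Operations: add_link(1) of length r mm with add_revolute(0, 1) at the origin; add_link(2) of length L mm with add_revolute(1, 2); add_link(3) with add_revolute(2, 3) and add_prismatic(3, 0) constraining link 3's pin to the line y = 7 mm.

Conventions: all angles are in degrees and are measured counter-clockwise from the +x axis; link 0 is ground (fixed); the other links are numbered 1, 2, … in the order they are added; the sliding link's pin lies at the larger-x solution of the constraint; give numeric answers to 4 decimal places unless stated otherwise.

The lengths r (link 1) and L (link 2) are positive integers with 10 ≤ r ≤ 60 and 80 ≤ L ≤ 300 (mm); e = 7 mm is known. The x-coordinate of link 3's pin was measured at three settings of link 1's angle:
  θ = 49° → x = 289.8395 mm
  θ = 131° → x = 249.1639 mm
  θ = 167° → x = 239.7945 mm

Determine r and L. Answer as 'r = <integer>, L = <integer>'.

constraint per measurement: (x − r cos θ)² + (r sin θ − e)² = L²
subtracting the θ₁ and θ₂ equations cancels the r² and L² terms:
r = (x₁² − x₂²) / (2[(x₁cos θ₁ + e sin θ₁) − (x₂cos θ₂ + e sin θ₂)]) = 31.0000 → r = 31
L² = (x₁ − r cos θ₁)² + (r sin θ₁ − e)² = 72899.9789 → L = 270.0000 → L = 270
check at θ₃=167°: x = 239.7945 (printed 239.7945) ✓

r = 31, L = 270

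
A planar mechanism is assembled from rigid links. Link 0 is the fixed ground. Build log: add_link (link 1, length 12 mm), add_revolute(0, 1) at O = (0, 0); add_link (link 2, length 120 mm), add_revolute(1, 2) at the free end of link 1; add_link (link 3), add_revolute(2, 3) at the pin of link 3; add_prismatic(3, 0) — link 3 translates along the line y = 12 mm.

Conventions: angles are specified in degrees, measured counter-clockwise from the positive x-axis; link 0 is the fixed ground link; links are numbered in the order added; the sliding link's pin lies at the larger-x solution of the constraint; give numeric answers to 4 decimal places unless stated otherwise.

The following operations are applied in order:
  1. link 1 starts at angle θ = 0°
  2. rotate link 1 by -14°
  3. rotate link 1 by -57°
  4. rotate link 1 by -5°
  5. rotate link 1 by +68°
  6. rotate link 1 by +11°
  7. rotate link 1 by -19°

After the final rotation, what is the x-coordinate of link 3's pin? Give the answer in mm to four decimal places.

geometry: r = 12 mm, L = 120 mm, e = 12 mm; θ starts at 0°
rotate link 1 by -14°: θ ← 0° -14° = -14°
rotate link 1 by -57°: θ ← -14° -57° = -71°
rotate link 1 by -5°: θ ← -71° -5° = -76°
rotate link 1 by +68°: θ ← -76° +68° = -8°
rotate link 1 by +11°: θ ← -8° +11° = 3°
rotate link 1 by -19°: θ ← 3° -19° = -16°
crank pin P = (r cos θ, r sin θ) = (11.535140, -3.307648)
h = r sin θ − e = -3.307648 − 12 = -15.307648
x = r cos θ + √(L² − h²) = 11.535140 + 119.019645 = 130.554785

130.5548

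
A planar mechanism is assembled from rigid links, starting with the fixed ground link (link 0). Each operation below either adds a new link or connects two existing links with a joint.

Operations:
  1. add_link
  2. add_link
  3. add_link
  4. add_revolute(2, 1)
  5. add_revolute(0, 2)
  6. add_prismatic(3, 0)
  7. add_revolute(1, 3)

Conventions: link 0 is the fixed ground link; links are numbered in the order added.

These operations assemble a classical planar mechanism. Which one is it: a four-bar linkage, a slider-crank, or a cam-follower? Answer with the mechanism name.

links: 4 (incl. ground); joints: 3 revolute, 1 prismatic, 0 higher (cam) pair, forming one closed loop
4 links, 3 revolutes + 1 prismatic in one loop → slider-crank

slider-crank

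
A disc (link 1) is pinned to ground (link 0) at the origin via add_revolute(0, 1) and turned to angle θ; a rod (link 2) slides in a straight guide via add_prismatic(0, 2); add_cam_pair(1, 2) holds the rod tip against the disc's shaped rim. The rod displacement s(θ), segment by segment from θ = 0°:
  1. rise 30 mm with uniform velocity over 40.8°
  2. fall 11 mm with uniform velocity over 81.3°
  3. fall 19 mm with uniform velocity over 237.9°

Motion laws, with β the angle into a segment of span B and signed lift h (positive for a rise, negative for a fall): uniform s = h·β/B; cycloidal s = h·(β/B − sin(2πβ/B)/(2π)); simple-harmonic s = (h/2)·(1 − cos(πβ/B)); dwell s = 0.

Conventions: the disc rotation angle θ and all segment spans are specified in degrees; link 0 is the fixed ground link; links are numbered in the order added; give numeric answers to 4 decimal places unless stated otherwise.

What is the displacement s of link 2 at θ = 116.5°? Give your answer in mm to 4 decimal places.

segment 1 (0° to 40.8°, uniform, h = 30) is passed completely: s = 0.0000 + (30) = 30.0000
θ = 116.5° falls in segment 2 (40.8° to 122.1°, uniform, h = -11): β = 116.5 − 40.8 = 75.7°, B = 81.3°; Δs = -11·75.7/81.3 = -10.2423; s = 30.0000 − 10.2423 = 19.7577

19.7577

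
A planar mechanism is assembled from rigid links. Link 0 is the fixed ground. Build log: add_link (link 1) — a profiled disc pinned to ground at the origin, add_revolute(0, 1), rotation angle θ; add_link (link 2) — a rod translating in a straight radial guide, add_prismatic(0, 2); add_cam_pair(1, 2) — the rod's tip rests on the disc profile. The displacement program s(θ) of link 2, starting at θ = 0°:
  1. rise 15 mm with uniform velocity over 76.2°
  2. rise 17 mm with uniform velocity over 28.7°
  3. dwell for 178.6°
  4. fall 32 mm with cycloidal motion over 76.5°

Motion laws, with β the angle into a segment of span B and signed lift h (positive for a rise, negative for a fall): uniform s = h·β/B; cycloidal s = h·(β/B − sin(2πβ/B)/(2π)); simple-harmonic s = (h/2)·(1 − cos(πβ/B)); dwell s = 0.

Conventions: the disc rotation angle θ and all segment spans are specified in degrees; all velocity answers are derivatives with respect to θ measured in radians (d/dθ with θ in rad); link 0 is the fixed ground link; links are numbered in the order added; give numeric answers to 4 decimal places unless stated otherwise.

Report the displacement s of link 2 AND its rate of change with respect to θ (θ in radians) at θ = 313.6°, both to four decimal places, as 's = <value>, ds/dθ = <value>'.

seg 1 [0°–76.2°] uniform, h=15: full span → s += 15 → s = 15.0000
seg 2 [76.2°–104.9°] uniform, h=17: full span → s += 17 → s = 32.0000
seg 3 [104.9°–283.5°] dwell: s stays 32.0000
seg 4 [283.5°–360°] cycloidal, h=-32: θ=313.6° here. β=30.1, B=76.5. -32·(0.3935 − sin(2π·0.3935)/(2π)) = -9.4306 → s = 22.5694
velocity in seg [283.5°–360°] (cycloidal), θ in radians: β = 30.1° = 0.5253 rad, B = 76.5° = 1.3352 rad; ds/dθ = (h/B)(1 − cos(2πβ/B)) = ((-32)/1.3352)(1 − cos(2π·0.3935)) = -42.761756 mm/rad

s = 22.5694, ds/dθ = -42.7618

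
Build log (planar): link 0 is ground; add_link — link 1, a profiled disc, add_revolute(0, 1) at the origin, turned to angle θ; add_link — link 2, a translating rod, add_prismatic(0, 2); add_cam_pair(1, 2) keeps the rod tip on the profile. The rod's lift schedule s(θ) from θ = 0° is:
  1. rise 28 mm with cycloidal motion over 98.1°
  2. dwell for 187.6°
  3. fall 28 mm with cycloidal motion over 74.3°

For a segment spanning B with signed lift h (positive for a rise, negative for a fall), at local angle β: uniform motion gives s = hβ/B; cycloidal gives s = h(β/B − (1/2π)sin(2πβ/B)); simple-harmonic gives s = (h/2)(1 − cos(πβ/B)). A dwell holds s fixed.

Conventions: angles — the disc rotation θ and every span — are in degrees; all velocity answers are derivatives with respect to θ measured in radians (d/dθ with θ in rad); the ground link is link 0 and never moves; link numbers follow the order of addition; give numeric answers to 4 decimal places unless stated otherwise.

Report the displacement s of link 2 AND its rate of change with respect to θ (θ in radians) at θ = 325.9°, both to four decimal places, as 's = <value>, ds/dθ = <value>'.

seg 1 [0°–98.1°] cycloidal, h=28: full span → s += 28 → s = 28.0000
seg 2 [98.1°–285.7°] dwell: s stays 28.0000
seg 3 [285.7°–360°] cycloidal, h=-28: θ=325.9° here. β=40.2, B=74.3. -28·(0.5410 − sin(2π·0.5410)/(2π)) = -16.2861 → s = 11.7139
velocity in seg [285.7°–360°] (cycloidal), θ in radians: β = 40.2° = 0.7016 rad, B = 74.3° = 1.2968 rad; ds/dθ = (h/B)(1 − cos(2πβ/B)) = ((-28)/1.2968)(1 − cos(2π·0.5410)) = -42.469674 mm/rad

s = 11.7139, ds/dθ = -42.4697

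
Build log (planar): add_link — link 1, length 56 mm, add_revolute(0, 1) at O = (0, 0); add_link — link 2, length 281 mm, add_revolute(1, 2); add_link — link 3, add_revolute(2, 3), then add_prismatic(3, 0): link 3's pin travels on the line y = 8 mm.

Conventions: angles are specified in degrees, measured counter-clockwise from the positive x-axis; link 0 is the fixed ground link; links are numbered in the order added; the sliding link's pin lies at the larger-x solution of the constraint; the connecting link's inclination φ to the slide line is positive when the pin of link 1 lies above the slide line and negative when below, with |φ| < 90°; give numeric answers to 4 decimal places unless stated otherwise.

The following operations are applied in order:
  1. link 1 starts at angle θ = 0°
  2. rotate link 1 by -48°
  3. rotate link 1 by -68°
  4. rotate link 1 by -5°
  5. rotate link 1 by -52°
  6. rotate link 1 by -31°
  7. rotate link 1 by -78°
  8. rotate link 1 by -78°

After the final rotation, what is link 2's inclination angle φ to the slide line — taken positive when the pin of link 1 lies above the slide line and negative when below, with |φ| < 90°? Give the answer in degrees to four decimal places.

geometry: r = 56 mm, L = 281 mm, e = 8 mm; θ starts at 0°
rotate link 1 by -48°: θ ← 0° -48° = -48°
rotate link 1 by -68°: θ ← -48° -68° = -116°
rotate link 1 by -5°: θ ← -116° -5° = -121°
rotate link 1 by -52°: θ ← -121° -52° = -173°
rotate link 1 by -31°: θ ← -173° -31° = -204°
rotate link 1 by -78°: θ ← -204° -78° = -282°
rotate link 1 by -78°: θ ← -282° -78° = -360°
h = r sin θ − e = 0.000000 − 8 = -8.000000
sin φ = h / L = -8.000000 / 281 = -0.02846975
φ = arcsin(-0.02846975) = -1.631417°

-1.6314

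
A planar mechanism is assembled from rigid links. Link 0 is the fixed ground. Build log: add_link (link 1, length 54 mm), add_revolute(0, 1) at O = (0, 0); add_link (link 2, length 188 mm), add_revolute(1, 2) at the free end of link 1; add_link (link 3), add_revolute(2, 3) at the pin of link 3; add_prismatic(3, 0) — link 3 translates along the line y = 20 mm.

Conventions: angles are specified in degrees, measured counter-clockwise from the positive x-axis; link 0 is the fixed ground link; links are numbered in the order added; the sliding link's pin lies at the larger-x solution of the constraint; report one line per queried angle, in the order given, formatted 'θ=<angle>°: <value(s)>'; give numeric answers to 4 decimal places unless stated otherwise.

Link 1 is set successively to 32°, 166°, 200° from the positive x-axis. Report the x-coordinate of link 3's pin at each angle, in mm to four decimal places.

geometry: r = 54 mm, L = 188 mm, e = 20 mm
θ=32°: crank pin P = (r cos θ, r sin θ) = (45.794597, 28.615640)
θ=32°: h = r sin θ − e = 28.615640 − 20 = 8.615640
θ=32°: x = r cos θ + √(L² − h²) = 45.794597 + 187.802478 = 233.597075
θ=166°: crank pin P = (r cos θ, r sin θ) = (-52.395969, 13.063782)
θ=166°: h = r sin θ − e = 13.063782 − 20 = -6.936218
θ=166°: x = r cos θ + √(L² − h²) = -52.395969 + 187.872001 = 135.476032
θ=200°: crank pin P = (r cos θ, r sin θ) = (-50.743402, -18.469088)
θ=200°: h = r sin θ − e = -18.469088 − 20 = -38.469088
θ=200°: x = r cos θ + √(L² − h²) = -50.743402 + 184.022089 = 133.278688

θ=32°: 233.5971
θ=166°: 135.4760
θ=200°: 133.2787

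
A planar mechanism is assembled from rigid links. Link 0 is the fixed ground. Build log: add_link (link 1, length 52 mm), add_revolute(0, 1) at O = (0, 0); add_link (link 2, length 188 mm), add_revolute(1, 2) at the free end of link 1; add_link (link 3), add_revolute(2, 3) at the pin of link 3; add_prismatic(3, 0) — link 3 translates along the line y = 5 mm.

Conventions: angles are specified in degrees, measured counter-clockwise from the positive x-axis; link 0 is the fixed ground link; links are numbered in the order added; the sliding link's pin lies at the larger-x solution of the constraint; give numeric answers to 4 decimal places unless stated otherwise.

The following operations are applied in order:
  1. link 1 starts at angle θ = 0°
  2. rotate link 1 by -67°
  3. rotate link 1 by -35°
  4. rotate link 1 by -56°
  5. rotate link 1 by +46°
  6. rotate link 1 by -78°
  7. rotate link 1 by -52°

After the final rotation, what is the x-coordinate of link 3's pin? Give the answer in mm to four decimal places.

geometry: r = 52 mm, L = 188 mm, e = 5 mm; θ starts at 0°
rotate link 1 by -67°: θ ← 0° -67° = -67°
rotate link 1 by -35°: θ ← -67° -35° = -102°
rotate link 1 by -56°: θ ← -102° -56° = -158°
rotate link 1 by +46°: θ ← -158° +46° = -112°
rotate link 1 by -78°: θ ← -112° -78° = -190°
rotate link 1 by -52°: θ ← -190° -52° = -242°
crank pin P = (r cos θ, r sin θ) = (-24.412521, 45.913275)
h = r sin θ − e = 45.913275 − 5 = 40.913275
x = r cos θ + √(L² − h²) = -24.412521 + 183.494152 = 159.081631

159.0816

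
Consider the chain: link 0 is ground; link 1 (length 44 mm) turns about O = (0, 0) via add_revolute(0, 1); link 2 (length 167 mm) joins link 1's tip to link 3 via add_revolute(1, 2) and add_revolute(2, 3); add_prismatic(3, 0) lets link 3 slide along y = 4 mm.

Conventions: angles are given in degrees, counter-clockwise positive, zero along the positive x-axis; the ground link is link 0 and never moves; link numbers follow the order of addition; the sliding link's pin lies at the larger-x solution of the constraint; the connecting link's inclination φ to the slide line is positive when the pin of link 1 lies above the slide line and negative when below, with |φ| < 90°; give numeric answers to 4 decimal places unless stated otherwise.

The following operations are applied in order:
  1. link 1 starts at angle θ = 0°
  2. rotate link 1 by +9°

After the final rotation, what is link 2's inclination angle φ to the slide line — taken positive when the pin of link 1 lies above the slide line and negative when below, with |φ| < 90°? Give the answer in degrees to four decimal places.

geometry: r = 44 mm, L = 167 mm, e = 4 mm; θ starts at 0°
rotate link 1 by +9°: θ ← 0° +9° = 9°
h = r sin θ − e = 6.883116 − 4 = 2.883116
sin φ = h / L = 2.883116 / 167 = 0.01726417
φ = arcsin(0.01726417) = 0.989213°

0.9892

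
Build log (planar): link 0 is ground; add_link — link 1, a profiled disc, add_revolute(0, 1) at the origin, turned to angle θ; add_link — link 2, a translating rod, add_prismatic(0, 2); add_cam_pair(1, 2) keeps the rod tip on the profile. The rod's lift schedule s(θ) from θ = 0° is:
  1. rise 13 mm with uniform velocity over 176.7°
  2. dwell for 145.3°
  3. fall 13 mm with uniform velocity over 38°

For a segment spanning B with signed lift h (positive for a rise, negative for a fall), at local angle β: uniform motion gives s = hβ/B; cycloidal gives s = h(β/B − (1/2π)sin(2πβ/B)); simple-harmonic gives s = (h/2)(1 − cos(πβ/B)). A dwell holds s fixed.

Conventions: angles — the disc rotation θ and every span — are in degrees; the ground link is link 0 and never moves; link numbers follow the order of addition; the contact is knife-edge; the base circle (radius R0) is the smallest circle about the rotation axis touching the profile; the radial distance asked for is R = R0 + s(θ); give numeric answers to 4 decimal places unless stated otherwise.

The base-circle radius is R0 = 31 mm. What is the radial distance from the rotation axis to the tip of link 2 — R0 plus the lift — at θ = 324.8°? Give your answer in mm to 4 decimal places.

seg 1 [0°–176.7°] uniform, h=13: full span → s += 13 → s = 13.0000
seg 2 [176.7°–322°] dwell: s stays 13.0000
seg 3 [322°–360°] uniform, h=-13: θ=324.8° here. β=2.8, B=38. -13·2.8/38 = -0.9579 → s = 12.0421
R = R0 + s = 31 + 12.0421 = 43.0421

43.0421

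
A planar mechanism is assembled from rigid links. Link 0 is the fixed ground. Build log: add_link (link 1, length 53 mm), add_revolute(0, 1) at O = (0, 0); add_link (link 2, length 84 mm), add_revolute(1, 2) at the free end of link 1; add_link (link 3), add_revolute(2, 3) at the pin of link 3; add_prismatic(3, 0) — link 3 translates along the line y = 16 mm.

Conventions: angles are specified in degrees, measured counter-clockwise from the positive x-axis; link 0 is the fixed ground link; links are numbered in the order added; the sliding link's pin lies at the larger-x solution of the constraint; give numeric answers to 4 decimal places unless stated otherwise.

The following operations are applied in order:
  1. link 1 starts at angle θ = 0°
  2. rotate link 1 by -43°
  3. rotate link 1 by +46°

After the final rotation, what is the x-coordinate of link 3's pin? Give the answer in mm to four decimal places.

geometry: r = 53 mm, L = 84 mm, e = 16 mm; θ starts at 0°
rotate link 1 by -43°: θ ← 0° -43° = -43°
rotate link 1 by +46°: θ ← -43° +46° = 3°
crank pin P = (r cos θ, r sin θ) = (52.927365, 2.773806)
h = r sin θ − e = 2.773806 − 16 = -13.226194
x = r cos θ + √(L² − h²) = 52.927365 + 82.952202 = 135.879567

135.8796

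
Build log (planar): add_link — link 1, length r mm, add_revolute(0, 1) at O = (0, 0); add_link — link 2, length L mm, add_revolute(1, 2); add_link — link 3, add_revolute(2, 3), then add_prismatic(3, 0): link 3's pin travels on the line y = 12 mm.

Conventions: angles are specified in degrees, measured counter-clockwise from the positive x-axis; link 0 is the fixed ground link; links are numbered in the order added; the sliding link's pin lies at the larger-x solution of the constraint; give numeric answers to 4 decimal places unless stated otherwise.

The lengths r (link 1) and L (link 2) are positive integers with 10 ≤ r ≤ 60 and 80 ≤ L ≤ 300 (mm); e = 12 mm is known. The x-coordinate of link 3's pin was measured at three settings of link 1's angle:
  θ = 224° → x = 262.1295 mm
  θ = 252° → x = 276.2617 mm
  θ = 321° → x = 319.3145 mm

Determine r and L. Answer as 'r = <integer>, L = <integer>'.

constraint per measurement: (x − r cos θ)² + (r sin θ − e)² = L²
subtracting the θ₁ and θ₂ equations cancels the r² and L² terms:
r = (x₁² − x₂²) / (2[(x₁cos θ₁ + e sin θ₁) − (x₂cos θ₂ + e sin θ₂)]) = 38.0000 → r = 38
L² = (x₁ − r cos θ₁)² + (r sin θ₁ − e)² = 85263.9771 → L = 292.0000 → L = 292
check at θ₃=321°: x = 319.3145 (printed 319.3145) ✓

r = 38, L = 292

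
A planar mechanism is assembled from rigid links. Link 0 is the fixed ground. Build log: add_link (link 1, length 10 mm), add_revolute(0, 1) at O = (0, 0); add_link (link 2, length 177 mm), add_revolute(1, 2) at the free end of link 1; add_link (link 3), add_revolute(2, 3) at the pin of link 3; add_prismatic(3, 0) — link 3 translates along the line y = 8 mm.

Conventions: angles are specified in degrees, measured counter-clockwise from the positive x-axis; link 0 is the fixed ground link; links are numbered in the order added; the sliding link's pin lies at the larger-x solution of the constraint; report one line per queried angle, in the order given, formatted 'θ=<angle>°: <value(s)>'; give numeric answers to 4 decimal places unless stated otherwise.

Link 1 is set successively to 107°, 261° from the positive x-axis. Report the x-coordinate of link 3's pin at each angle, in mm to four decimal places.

geometry: r = 10 mm, L = 177 mm, e = 8 mm
θ=107°: crank pin P = (r cos θ, r sin θ) = (-2.923717, 9.563048)
θ=107°: h = r sin θ − e = 9.563048 − 8 = 1.563048
θ=107°: x = r cos θ + √(L² − h²) = -2.923717 + 176.993098 = 174.069381
θ=261°: crank pin P = (r cos θ, r sin θ) = (-1.564345, -9.876883)
θ=261°: h = r sin θ − e = -9.876883 − 8 = -17.876883
θ=261°: x = r cos θ + √(L² − h²) = -1.564345 + 176.094909 = 174.530565

θ=107°: 174.0694
θ=261°: 174.5306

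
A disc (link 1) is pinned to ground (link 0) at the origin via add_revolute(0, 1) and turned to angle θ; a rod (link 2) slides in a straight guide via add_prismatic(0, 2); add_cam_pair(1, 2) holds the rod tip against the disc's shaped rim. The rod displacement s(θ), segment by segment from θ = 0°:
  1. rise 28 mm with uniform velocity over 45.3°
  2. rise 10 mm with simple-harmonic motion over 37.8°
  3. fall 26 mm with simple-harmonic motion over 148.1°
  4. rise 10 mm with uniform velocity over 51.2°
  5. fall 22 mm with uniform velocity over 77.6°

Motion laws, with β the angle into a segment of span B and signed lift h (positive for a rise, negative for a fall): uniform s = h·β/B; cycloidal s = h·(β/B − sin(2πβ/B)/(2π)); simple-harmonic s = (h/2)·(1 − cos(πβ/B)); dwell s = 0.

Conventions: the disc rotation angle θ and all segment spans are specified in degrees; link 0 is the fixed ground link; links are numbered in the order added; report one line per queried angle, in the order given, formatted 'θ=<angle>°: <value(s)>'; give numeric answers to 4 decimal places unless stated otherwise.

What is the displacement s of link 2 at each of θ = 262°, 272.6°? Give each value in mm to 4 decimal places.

segment 1 (0° to 45.3°, uniform, h = 28) is passed completely: s = 0.0000 + (28) = 28.0000
segment 2 (45.3° to 83.1°, simple-harmonic, h = 10) is passed completely: s = 28.0000 + (10) = 38.0000
segment 3 (83.1° to 231.2°, simple-harmonic, h = -26) is passed completely: s = 38.0000 + (-26) = 12.0000
θ = 262° falls in segment 4 (231.2° to 282.4°, uniform, h = 10): β = 262 − 231.2 = 30.8°, B = 51.2°; Δs = 10·30.8/51.2 = 6.0156; s = 12.0000 + 6.0156 = 18.0156
θ = 272.6° falls in segment 4 (231.2° to 282.4°, uniform, h = 10): β = 272.6 − 231.2 = 41.4°, B = 51.2°; Δs = 10·41.4/51.2 = 8.0859; s = 12.0000 + 8.0859 = 20.0859

θ=262°: 18.0156
θ=272.6°: 20.0859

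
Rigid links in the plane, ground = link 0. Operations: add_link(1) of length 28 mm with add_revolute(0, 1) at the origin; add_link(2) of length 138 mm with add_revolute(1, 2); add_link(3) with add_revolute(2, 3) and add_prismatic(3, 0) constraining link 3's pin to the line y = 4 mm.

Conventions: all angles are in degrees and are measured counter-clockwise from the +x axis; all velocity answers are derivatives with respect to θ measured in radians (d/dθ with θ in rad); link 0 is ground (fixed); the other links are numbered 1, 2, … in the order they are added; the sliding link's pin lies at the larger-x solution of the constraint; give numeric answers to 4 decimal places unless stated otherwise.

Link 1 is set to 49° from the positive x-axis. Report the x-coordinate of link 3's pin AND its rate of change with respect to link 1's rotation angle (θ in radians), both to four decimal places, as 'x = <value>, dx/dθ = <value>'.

geometry: r = 28 mm, L = 138 mm, e = 4 mm
crank pin P = (r cos θ, r sin θ) = (18.369653, 21.131868)
h = r sin θ − e = 21.131868 − 4 = 17.131868
x = r cos θ + √(L² − h²) = 18.369653 + 136.932462 = 155.302115
dx/dθ = −r sin θ − h·r cos θ/√(L² − h²) (θ in radians; h = 17.131868) = -23.430129

x = 155.3021, dx/dθ = -23.4301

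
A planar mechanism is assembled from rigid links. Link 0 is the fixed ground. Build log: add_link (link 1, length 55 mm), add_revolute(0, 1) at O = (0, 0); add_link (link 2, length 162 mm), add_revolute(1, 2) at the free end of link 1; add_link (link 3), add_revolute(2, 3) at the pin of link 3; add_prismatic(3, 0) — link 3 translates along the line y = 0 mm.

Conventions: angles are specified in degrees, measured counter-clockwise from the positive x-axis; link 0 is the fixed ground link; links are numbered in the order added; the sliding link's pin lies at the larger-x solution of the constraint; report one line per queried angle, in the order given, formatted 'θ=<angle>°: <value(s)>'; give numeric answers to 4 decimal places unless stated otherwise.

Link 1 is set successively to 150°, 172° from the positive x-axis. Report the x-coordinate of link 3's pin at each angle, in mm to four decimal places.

geometry: r = 55 mm, L = 162 mm, e = 0 mm
θ=150°: crank pin P = (r cos θ, r sin θ) = (-47.631397, 27.500000)
θ=150°: h = r sin θ − e = 27.500000 − 0 = 27.500000
θ=150°: x = r cos θ + √(L² − h²) = -47.631397 + 159.648833 = 112.017436
θ=172°: crank pin P = (r cos θ, r sin θ) = (-54.464744, 7.654521)
θ=172°: h = r sin θ − e = 7.654521 − 0 = 7.654521
θ=172°: x = r cos θ + √(L² − h²) = -54.464744 + 161.819060 = 107.354317

θ=150°: 112.0174
θ=172°: 107.3543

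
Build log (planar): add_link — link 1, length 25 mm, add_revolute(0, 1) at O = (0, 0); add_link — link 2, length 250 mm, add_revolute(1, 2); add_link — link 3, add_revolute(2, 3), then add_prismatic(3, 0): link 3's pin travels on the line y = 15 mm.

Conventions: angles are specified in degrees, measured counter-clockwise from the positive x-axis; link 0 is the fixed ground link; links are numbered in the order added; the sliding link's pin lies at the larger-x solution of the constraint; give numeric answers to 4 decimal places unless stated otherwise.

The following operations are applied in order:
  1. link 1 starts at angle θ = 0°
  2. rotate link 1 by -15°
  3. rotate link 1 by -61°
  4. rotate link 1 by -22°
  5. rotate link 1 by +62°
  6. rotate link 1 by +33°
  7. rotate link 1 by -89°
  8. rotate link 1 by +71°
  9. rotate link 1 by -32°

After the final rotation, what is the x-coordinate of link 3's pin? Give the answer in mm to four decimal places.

geometry: r = 25 mm, L = 250 mm, e = 15 mm; θ starts at 0°
rotate link 1 by -15°: θ ← 0° -15° = -15°
rotate link 1 by -61°: θ ← -15° -61° = -76°
rotate link 1 by -22°: θ ← -76° -22° = -98°
rotate link 1 by +62°: θ ← -98° +62° = -36°
rotate link 1 by +33°: θ ← -36° +33° = -3°
rotate link 1 by -89°: θ ← -3° -89° = -92°
rotate link 1 by +71°: θ ← -92° +71° = -21°
rotate link 1 by -32°: θ ← -21° -32° = -53°
crank pin P = (r cos θ, r sin θ) = (15.045376, -19.965888)
h = r sin θ − e = -19.965888 − 15 = -34.965888
x = r cos θ + √(L² − h²) = 15.045376 + 247.542697 = 262.588072

262.5881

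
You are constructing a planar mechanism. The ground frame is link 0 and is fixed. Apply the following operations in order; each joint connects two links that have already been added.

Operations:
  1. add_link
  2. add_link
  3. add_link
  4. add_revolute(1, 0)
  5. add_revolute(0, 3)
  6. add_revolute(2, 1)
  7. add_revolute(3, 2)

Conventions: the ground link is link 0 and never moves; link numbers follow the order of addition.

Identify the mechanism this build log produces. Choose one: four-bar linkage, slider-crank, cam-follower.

links: 4 (incl. ground); joints: 4 revolute, 0 prismatic, 0 higher (cam) pair, forming one closed loop
4 links in a single 4R loop → four-bar linkage

four-bar linkage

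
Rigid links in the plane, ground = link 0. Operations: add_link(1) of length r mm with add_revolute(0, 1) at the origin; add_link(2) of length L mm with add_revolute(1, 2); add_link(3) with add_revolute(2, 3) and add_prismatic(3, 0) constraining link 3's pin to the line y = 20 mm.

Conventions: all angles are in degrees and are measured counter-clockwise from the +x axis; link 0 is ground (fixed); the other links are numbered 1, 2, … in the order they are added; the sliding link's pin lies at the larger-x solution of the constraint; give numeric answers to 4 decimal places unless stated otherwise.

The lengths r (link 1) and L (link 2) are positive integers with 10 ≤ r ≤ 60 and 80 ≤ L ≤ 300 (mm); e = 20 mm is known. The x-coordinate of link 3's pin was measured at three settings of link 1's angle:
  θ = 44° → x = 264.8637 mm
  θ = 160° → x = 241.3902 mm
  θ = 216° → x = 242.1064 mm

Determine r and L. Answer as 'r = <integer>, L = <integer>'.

constraint per measurement: (x − r cos θ)² + (r sin θ − e)² = L²
subtracting the θ₁ and θ₂ equations cancels the r² and L² terms:
r = (x₁² − x₂²) / (2[(x₁cos θ₁ + e sin θ₁) − (x₂cos θ₂ + e sin θ₂)]) = 14.0000 → r = 14
L² = (x₁ − r cos θ₁)² + (r sin θ₁ − e)² = 65025.0149 → L = 255.0000 → L = 255
check at θ₃=216°: x = 242.1064 (printed 242.1064) ✓

r = 14, L = 255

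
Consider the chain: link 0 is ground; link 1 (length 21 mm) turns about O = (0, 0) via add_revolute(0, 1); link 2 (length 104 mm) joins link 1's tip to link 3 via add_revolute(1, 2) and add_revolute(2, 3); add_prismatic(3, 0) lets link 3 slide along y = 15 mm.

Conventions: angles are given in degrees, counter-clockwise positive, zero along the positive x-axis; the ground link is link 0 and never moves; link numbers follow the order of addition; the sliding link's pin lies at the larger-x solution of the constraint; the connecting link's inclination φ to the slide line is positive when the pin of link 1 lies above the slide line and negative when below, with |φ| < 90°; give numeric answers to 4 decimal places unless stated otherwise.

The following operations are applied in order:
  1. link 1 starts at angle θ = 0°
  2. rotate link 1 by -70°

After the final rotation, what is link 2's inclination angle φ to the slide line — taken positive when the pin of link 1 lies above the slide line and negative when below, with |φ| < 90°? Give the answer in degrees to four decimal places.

geometry: r = 21 mm, L = 104 mm, e = 15 mm; θ starts at 0°
rotate link 1 by -70°: θ ← 0° -70° = -70°
h = r sin θ − e = -19.733545 − 15 = -34.733545
sin φ = h / L = -34.733545 / 104 = -0.33397639
φ = arcsin(-0.33397639) = -19.510305°

-19.5103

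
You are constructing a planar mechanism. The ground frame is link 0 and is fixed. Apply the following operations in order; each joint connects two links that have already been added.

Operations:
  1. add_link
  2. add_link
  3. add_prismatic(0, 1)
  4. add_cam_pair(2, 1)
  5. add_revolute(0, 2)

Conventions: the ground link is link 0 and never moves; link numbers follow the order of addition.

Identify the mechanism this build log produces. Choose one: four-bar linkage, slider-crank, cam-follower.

links: 3 (incl. ground); joints: 1 revolute, 1 prismatic, 1 higher (cam) pair, forming one closed loop
3 links, revolute + prismatic + higher pair in one loop → cam-follower

cam-follower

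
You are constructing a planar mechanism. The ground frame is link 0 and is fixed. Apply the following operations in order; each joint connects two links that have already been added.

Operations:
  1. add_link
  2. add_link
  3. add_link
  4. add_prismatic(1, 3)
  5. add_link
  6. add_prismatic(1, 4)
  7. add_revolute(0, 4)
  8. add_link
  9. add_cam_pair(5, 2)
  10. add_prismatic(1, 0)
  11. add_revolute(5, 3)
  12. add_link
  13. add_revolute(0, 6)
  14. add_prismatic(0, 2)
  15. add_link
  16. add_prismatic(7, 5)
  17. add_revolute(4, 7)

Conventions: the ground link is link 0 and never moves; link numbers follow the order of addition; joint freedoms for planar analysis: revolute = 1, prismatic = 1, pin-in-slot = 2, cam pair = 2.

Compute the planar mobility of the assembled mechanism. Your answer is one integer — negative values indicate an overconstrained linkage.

ground; <1,0,0>
#1 <2,0,0>
#2 <3,0,0>
#3 <4,0,0>
P:1↔3 J1 <4,1,0>
#4 <5,1,0>
P:1↔4 J1 <5,2,0>
R:0↔4 J1 <5,3,0>
#5 <6,3,0>
C:5↔2 J2 <6,3,1>
P:1↔0 J1 <6,4,1>
R:5↔3 J1 <6,5,1>
#6 <7,5,1>
R:0↔6 J1 <7,6,1>
P:0↔2 J1 <7,7,1>
#7 <8,7,1>
P:7↔5 J1 <8,8,1>
R:4↔7 J1 <8,9,1>
3×7 − 2×9 − 1×1 = 2

M = 2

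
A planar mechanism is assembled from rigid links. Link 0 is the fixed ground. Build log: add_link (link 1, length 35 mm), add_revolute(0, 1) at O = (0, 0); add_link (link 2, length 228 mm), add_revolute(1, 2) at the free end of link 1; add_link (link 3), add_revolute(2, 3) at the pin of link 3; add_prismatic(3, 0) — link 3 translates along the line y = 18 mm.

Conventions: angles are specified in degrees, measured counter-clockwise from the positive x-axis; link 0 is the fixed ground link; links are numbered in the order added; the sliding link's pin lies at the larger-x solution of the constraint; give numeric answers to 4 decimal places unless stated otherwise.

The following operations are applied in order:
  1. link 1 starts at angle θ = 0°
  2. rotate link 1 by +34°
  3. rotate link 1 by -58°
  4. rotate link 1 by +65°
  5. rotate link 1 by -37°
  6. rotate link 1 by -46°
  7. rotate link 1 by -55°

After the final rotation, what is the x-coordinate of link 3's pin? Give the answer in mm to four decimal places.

geometry: r = 35 mm, L = 228 mm, e = 18 mm; θ starts at 0°
rotate link 1 by +34°: θ ← 0° +34° = 34°
rotate link 1 by -58°: θ ← 34° -58° = -24°
rotate link 1 by +65°: θ ← -24° +65° = 41°
rotate link 1 by -37°: θ ← 41° -37° = 4°
rotate link 1 by -46°: θ ← 4° -46° = -42°
rotate link 1 by -55°: θ ← -42° -55° = -97°
crank pin P = (r cos θ, r sin θ) = (-4.265427, -34.739115)
h = r sin θ − e = -34.739115 − 18 = -52.739115
x = r cos θ + √(L² − h²) = -4.265427 + 221.816559 = 217.551132

217.5511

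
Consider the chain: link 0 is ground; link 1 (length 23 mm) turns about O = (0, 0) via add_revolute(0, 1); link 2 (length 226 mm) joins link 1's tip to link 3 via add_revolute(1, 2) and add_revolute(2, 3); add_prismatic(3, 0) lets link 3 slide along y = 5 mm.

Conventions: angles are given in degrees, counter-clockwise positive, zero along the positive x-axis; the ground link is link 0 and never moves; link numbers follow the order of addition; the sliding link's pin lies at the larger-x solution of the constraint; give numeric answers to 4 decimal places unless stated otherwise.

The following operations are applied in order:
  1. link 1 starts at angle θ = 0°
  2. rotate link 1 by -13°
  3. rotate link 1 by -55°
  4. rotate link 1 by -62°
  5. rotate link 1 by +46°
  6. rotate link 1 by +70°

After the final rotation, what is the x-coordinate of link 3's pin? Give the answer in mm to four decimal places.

geometry: r = 23 mm, L = 226 mm, e = 5 mm; θ starts at 0°
rotate link 1 by -13°: θ ← 0° -13° = -13°
rotate link 1 by -55°: θ ← -13° -55° = -68°
rotate link 1 by -62°: θ ← -68° -62° = -130°
rotate link 1 by +46°: θ ← -130° +46° = -84°
rotate link 1 by +70°: θ ← -84° +70° = -14°
crank pin P = (r cos θ, r sin θ) = (22.316802, -5.564204)
h = r sin θ − e = -5.564204 − 5 = -10.564204
x = r cos θ + √(L² − h²) = 22.316802 + 225.752957 = 248.069759

248.0698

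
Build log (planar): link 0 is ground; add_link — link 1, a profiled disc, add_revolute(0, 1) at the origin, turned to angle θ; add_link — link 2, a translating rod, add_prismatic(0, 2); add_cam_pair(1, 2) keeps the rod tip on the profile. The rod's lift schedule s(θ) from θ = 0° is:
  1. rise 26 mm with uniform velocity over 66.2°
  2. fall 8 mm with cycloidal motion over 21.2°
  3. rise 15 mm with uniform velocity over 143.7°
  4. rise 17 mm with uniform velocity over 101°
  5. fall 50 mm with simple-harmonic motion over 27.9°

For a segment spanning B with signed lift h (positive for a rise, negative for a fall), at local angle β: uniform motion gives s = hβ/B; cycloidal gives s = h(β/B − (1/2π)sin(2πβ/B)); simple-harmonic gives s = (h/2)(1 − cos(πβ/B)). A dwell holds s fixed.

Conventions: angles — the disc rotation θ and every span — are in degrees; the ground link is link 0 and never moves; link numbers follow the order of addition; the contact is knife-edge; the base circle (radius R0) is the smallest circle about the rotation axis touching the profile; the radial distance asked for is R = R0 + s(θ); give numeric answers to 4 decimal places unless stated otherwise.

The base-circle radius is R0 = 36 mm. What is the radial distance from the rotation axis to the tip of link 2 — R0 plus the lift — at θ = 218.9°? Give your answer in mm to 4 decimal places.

seg 1 [0°–66.2°] uniform, h=26: full span → s += 26 → s = 26.0000
seg 2 [66.2°–87.4°] cycloidal, h=-8: full span → s += -8 → s = 18.0000
seg 3 [87.4°–231.1°] uniform, h=15: θ=218.9° here. β=131.5, B=143.7. 15·131.5/143.7 = 13.7265 → s = 31.7265
R = R0 + s = 36 + 31.7265 = 67.7265

67.7265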